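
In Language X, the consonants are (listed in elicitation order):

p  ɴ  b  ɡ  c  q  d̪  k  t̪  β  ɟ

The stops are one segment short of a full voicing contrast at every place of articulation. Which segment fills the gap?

bilabial: voiceless /p/, voiced /b/.
dental: voiceless /t̪/, voiced /d̪/.
palatal: voiceless /c/, voiced /ɟ/.
velar: voiceless /k/, voiced /ɡ/.
uvular: voiceless /q/, voiced —.
The uvular row has no voiced member, so the gap is the voiced uvular stop /ɢ/.

/ɢ/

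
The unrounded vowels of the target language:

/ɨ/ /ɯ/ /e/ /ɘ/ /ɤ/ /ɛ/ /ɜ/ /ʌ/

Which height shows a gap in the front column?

high: front —, central /ɨ/, back /ɯ/.
high-mid: front /e/, central /ɘ/, back /ɤ/.
low-mid: front /ɛ/, central /ɜ/, back /ʌ/.
Every height has a front member except high, where /i/ would be expected.

high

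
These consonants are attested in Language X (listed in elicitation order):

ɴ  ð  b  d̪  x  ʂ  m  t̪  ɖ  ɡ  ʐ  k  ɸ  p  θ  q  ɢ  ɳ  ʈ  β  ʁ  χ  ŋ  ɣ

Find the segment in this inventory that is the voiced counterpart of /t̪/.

/d̪/

/t̪/ is a voiceless dental stop.
The voiced counterpart is a voiced dental stop — in this inventory, /d̪/.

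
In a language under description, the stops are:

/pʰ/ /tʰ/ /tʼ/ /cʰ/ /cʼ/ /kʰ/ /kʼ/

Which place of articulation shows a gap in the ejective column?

place of articulation  aspirated  ejective
bilabial          pʰ        —       
alveolar          tʰ        tʼ      
palatal           cʰ        cʼ      
velar             kʰ        kʼ      
Every place of articulation has an ejective member except bilabial, where /pʼ/ would be expected.

bilabial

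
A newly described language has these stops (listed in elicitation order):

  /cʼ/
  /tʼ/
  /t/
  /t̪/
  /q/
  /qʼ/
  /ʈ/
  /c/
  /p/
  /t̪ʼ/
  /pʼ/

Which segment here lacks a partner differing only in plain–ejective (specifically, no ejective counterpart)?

/ʈ/

Bilabial: /p/ ~ /pʼ/
Dental: /t̪/ ~ /t̪ʼ/
Alveolar: /t/ ~ /tʼ/
Palatal: /c/ ~ /cʼ/
Uvular: /q/ ~ /qʼ/
Retroflex: only /ʈ/ (plain); no ejective partner.
So /ʈ/ is the unpaired segment.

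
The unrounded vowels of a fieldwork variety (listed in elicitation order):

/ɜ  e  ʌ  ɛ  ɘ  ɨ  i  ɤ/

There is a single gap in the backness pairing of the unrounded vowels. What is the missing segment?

high: front /i/, central /ɨ/, back —.
high-mid: front /e/, central /ɘ/, back /ɤ/.
low-mid: front /ɛ/, central /ɜ/, back /ʌ/.
The high row has no back member, so the gap is the high back unrounded vowel /ɯ/.

/ɯ/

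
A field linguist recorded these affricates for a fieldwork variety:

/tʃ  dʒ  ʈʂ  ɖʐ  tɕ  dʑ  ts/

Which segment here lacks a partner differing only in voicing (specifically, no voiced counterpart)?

/ts/

Postalveolar: /tʃ/ ~ /dʒ/
Retroflex: /ʈʂ/ ~ /ɖʐ/
Alveolo-palatal: /tɕ/ ~ /dʑ/
Alveolar: only /ts/ (voiceless); no voiced partner.
So /ts/ is the unpaired segment.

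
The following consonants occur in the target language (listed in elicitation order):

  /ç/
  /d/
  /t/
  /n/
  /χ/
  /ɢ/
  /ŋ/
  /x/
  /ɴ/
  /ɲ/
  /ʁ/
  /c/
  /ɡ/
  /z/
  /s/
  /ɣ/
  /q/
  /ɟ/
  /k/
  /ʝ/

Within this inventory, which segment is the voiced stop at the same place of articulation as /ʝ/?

/ʝ/ is a voiced palatal fricative.
The voiced stop at the same place is a voiced palatal stop — in this inventory, /ɟ/.

/ɟ/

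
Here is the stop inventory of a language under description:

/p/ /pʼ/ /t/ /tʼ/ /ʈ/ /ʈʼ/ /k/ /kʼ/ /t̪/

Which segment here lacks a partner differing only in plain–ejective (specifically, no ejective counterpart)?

Bilabial: /p/ ~ /pʼ/
Alveolar: /t/ ~ /tʼ/
Retroflex: /ʈ/ ~ /ʈʼ/
Velar: /k/ ~ /kʼ/
Dental: only /t̪/ (plain); no ejective partner.
So /t̪/ is the unpaired segment.

/t̪/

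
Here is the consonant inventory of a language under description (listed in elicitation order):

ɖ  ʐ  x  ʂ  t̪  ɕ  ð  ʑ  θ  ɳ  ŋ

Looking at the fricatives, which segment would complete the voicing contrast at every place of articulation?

/ɣ/

dental: voiceless /θ/, voiced /ð/.
retroflex: voiceless /ʂ/, voiced /ʐ/.
alveolo-palatal: voiceless /ɕ/, voiced /ʑ/.
velar: voiceless /x/, voiced —.
The velar row has no voiced member, so the gap is the voiced velar fricative /ɣ/.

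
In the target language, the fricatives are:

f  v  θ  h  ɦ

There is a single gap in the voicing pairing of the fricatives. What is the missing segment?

labiodental: voiceless /f/, voiced /v/.
dental: voiceless /θ/, voiced —.
glottal: voiceless /h/, voiced /ɦ/.
The dental row has no voiced member, so the gap is the voiced dental fricative /ð/.

/ð/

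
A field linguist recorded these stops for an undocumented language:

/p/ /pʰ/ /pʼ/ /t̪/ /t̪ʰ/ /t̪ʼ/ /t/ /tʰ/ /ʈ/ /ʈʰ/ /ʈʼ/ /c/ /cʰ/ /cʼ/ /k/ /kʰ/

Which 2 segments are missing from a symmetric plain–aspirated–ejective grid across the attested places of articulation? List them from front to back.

bilabial: plain /p/, aspirated /pʰ/, ejective /pʼ/.
dental: plain /t̪/, aspirated /t̪ʰ/, ejective /t̪ʼ/.
alveolar: plain /t/, aspirated /tʰ/, ejective —.
retroflex: plain /ʈ/, aspirated /ʈʰ/, ejective /ʈʼ/.
palatal: plain /c/, aspirated /cʰ/, ejective /cʼ/.
velar: plain /k/, aspirated /kʰ/, ejective —.
Gaps, from front to back: alveolar lacks ejective (/tʼ/); velar lacks ejective (/kʼ/).

/tʼ/, /kʼ/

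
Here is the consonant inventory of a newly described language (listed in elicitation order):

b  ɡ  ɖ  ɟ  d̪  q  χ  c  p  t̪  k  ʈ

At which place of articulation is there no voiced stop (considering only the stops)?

Voiceless: /p/ (bilabial), /t̪/ (dental), /ʈ/ (retroflex), /c/ (palatal), /k/ (velar), /q/ (uvular).
Voiced: /b/ (bilabial), /d̪/ (dental), /ɖ/ (retroflex), /ɟ/ (palatal), /ɡ/ (velar).
Every place of articulation has a voiced member except uvular, where /ɢ/ would be expected.

uvular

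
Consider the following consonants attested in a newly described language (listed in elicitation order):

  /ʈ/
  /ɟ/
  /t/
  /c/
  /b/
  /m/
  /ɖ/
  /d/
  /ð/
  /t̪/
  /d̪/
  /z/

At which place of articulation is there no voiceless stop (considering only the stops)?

Voiceless: /t̪/ (dental), /t/ (alveolar), /ʈ/ (retroflex), /c/ (palatal).
Voiced: /b/ (bilabial), /d̪/ (dental), /d/ (alveolar), /ɖ/ (retroflex), /ɟ/ (palatal).
Every place of articulation has a voiceless member except bilabial, where /p/ would be expected.

bilabial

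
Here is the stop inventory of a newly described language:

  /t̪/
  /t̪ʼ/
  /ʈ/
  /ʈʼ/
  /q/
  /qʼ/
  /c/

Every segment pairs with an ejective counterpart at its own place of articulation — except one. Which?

/c/

Dental: /t̪/ ~ /t̪ʼ/
Retroflex: /ʈ/ ~ /ʈʼ/
Uvular: /q/ ~ /qʼ/
Palatal: only /c/ (plain); no ejective partner.
So /c/ is the unpaired segment.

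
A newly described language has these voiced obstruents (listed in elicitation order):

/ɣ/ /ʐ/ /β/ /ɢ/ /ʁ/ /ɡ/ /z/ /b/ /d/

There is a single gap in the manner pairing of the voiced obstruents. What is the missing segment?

bilabial: stop /b/, fricative /β/.
alveolar: stop /d/, fricative /z/.
retroflex: stop —, fricative /ʐ/.
velar: stop /ɡ/, fricative /ɣ/.
uvular: stop /ɢ/, fricative /ʁ/.
The retroflex row has no stop member, so the gap is the retroflex stop /ɖ/.

/ɖ/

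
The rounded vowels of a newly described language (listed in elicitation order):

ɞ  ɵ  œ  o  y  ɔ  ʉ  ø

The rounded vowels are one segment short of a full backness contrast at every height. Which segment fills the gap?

high: front /y/, central /ʉ/, back —.
high-mid: front /ø/, central /ɵ/, back /o/.
low-mid: front /œ/, central /ɞ/, back /ɔ/.
The high row has no back member, so the gap is the high back rounded vowel /u/.

/u/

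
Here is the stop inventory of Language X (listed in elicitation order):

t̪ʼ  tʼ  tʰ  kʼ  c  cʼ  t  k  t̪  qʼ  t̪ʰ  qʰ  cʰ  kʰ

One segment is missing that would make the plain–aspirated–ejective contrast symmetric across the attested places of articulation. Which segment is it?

Plain: /t̪/ (dental), /t/ (alveolar), /c/ (palatal), /k/ (velar).
Aspirated: /t̪ʰ/ (dental), /tʰ/ (alveolar), /cʰ/ (palatal), /kʰ/ (velar), /qʰ/ (uvular).
Ejective: /t̪ʼ/ (dental), /tʼ/ (alveolar), /cʼ/ (palatal), /kʼ/ (velar), /qʼ/ (uvular).
The uvular row has no plain member, so the gap is the plain uvular stop /q/.

/q/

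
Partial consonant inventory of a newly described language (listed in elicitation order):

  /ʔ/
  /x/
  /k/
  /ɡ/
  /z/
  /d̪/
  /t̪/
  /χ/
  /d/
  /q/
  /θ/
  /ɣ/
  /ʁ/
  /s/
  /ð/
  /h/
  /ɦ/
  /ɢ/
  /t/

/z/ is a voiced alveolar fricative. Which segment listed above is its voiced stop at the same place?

The voiced stop at the same place is a voiced alveolar stop — in this inventory, /d/.

/d/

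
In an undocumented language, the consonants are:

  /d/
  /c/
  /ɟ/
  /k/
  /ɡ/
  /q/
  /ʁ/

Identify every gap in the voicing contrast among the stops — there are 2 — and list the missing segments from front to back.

alveolar: voiceless —, voiced /d/.
palatal: voiceless /c/, voiced /ɟ/.
velar: voiceless /k/, voiced /ɡ/.
uvular: voiceless /q/, voiced —.
Gaps, from front to back: alveolar lacks voiceless (/t/); uvular lacks voiced (/ɢ/).

/t/, /ɢ/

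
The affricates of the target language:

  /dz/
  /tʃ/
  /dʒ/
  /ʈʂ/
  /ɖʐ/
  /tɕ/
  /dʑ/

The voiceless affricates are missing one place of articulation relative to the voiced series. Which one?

alveolar

alveolar: voiceless —, voiced /dz/.
postalveolar: voiceless /tʃ/, voiced /dʒ/.
retroflex: voiceless /ʈʂ/, voiced /ɖʐ/.
alveolo-palatal: voiceless /tɕ/, voiced /dʑ/.
Every place of articulation has a voiceless member except alveolar, where /ts/ would be expected.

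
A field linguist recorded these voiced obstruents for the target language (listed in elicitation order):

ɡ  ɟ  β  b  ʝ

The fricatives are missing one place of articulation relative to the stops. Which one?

bilabial: stop /b/, fricative /β/.
palatal: stop /ɟ/, fricative /ʝ/.
velar: stop /ɡ/, fricative —.
Every place of articulation has a fricative member except velar, where /ɣ/ would be expected.

velar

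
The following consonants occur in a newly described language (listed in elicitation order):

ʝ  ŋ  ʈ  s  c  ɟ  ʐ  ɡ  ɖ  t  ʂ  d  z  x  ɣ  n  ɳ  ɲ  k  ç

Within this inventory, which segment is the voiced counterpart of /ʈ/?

/ɖ/

/ʈ/ is a voiceless retroflex stop.
The voiced counterpart is a voiced retroflex stop — in this inventory, /ɖ/.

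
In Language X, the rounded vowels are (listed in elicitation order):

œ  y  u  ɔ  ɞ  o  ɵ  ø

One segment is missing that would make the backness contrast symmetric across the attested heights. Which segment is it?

/ʉ/

Front: /y/ (high), /ø/ (high-mid), /œ/ (low-mid).
Central: /ɵ/ (high-mid), /ɞ/ (low-mid).
Back: /u/ (high), /o/ (high-mid), /ɔ/ (low-mid).
The high row has no central member, so the gap is the high central rounded vowel /ʉ/.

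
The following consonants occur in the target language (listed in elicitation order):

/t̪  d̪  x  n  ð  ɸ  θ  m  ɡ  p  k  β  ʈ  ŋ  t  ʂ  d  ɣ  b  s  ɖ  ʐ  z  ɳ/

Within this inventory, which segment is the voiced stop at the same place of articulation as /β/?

/b/

/β/ is a voiced bilabial fricative.
The voiced stop at the same place is a voiced bilabial stop — in this inventory, /b/.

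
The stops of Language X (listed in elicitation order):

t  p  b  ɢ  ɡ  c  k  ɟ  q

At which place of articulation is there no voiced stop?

Voiceless: /p/ (bilabial), /t/ (alveolar), /c/ (palatal), /k/ (velar), /q/ (uvular).
Voiced: /b/ (bilabial), /ɟ/ (palatal), /ɡ/ (velar), /ɢ/ (uvular).
Every place of articulation has a voiced member except alveolar, where /d/ would be expected.

alveolar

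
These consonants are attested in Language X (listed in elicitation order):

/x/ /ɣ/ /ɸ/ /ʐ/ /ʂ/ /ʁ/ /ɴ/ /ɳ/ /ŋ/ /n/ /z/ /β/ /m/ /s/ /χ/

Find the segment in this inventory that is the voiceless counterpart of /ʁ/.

/χ/

/ʁ/ is a voiced uvular fricative.
The voiceless counterpart is a voiceless uvular fricative — in this inventory, /χ/.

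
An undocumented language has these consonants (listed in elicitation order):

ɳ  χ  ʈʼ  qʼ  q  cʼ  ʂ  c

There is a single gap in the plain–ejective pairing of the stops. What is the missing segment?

Plain: /c/ (palatal), /q/ (uvular).
Ejective: /ʈʼ/ (retroflex), /cʼ/ (palatal), /qʼ/ (uvular).
The retroflex row has no plain member, so the gap is the plain retroflex stop /ʈ/.

/ʈ/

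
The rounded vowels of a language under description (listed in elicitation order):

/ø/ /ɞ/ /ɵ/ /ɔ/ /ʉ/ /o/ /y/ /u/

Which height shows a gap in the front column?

height            front     central   back    
high              y         ʉ         u       
high-mid          ø         ɵ         o       
low-mid           —         ɞ         ɔ       
Every height has a front member except low-mid, where /œ/ would be expected.

low-mid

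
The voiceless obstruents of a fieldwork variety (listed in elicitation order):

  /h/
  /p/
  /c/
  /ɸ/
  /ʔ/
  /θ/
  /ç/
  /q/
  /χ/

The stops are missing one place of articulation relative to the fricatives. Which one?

dental

place of articulation  stop      fricative
bilabial          p         ɸ       
dental            —         θ       
palatal           c         ç       
uvular            q         χ       
glottal           ʔ         h       
Every place of articulation has a stop member except dental, where /t̪/ would be expected.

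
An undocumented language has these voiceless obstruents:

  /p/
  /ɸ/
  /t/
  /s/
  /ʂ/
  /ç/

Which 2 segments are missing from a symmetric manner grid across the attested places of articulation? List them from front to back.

/ʈ/, /c/

place of articulation  stop      fricative
bilabial          p         ɸ       
alveolar          t         s       
retroflex         —         ʂ       
palatal           —         ç       
Gaps, from front to back: retroflex lacks stop (/ʈ/); palatal lacks stop (/c/).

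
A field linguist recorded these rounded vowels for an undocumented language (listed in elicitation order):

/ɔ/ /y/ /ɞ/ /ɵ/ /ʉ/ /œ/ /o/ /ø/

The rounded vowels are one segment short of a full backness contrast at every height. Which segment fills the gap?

height            front     central   back    
high              y         ʉ         —       
high-mid          ø         ɵ         o       
low-mid           œ         ɞ         ɔ       
The high row has no back member, so the gap is the high back rounded vowel /u/.

/u/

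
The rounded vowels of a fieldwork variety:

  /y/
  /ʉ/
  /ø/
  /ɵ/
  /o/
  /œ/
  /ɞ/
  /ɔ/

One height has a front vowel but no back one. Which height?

high

height            front     central   back    
high              y         ʉ         —       
high-mid          ø         ɵ         o       
low-mid           œ         ɞ         ɔ       
Every height has a back member except high, where /u/ would be expected.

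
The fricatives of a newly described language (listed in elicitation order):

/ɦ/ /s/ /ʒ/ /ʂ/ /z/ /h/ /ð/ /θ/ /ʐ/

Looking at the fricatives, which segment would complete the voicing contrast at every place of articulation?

/ʃ/

dental: voiceless /θ/, voiced /ð/.
alveolar: voiceless /s/, voiced /z/.
postalveolar: voiceless —, voiced /ʒ/.
retroflex: voiceless /ʂ/, voiced /ʐ/.
glottal: voiceless /h/, voiced /ɦ/.
The postalveolar row has no voiceless member, so the gap is the voiceless postalveolar fricative /ʃ/.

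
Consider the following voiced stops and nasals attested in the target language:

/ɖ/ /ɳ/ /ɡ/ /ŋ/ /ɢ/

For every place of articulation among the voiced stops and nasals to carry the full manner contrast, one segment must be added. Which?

/ɴ/

retroflex: oral stop /ɖ/, nasal /ɳ/.
velar: oral stop /ɡ/, nasal /ŋ/.
uvular: oral stop /ɢ/, nasal —.
The uvular row has no nasal member, so the gap is the uvular nasal /ɴ/.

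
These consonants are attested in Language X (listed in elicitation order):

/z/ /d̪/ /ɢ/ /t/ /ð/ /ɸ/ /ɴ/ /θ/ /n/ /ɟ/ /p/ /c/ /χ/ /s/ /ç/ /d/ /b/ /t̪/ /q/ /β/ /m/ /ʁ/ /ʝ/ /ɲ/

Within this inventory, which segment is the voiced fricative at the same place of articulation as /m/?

/m/ is a bilabial nasal.
The voiced fricative at the same place is a voiced bilabial fricative — in this inventory, /β/.

/β/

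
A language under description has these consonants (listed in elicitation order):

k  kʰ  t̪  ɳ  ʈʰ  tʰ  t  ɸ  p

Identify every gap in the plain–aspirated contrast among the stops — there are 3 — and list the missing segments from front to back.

bilabial: plain /p/, aspirated —.
dental: plain /t̪/, aspirated —.
alveolar: plain /t/, aspirated /tʰ/.
retroflex: plain —, aspirated /ʈʰ/.
velar: plain /k/, aspirated /kʰ/.
Gaps, from front to back: bilabial lacks aspirated (/pʰ/); dental lacks aspirated (/t̪ʰ/); retroflex lacks plain (/ʈ/).

/pʰ/, /t̪ʰ/, /ʈ/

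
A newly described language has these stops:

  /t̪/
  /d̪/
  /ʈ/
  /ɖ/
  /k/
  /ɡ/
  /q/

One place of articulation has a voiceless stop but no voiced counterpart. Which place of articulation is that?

dental: voiceless /t̪/, voiced /d̪/.
retroflex: voiceless /ʈ/, voiced /ɖ/.
velar: voiceless /k/, voiced /ɡ/.
uvular: voiceless /q/, voiced —.
Every place of articulation has a voiced member except uvular, where /ɢ/ would be expected.

uvular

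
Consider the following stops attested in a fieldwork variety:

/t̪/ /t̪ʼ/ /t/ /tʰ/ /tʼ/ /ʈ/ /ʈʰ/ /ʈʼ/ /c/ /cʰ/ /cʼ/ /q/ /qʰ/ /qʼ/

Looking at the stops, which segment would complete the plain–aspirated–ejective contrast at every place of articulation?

dental: plain /t̪/, aspirated —, ejective /t̪ʼ/.
alveolar: plain /t/, aspirated /tʰ/, ejective /tʼ/.
retroflex: plain /ʈ/, aspirated /ʈʰ/, ejective /ʈʼ/.
palatal: plain /c/, aspirated /cʰ/, ejective /cʼ/.
uvular: plain /q/, aspirated /qʰ/, ejective /qʼ/.
The dental row has no aspirated member, so the gap is the aspirated dental stop /t̪ʰ/.

/t̪ʰ/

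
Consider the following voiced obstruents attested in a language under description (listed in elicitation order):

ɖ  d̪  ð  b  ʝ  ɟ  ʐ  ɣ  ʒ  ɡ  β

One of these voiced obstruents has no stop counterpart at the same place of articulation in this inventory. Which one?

/ʒ/

Bilabial: /b/ ~ /β/
Dental: /d̪/ ~ /ð/
Retroflex: /ɖ/ ~ /ʐ/
Palatal: /ɟ/ ~ /ʝ/
Velar: /ɡ/ ~ /ɣ/
Postalveolar: only /ʒ/ (fricative); no stop partner.
So /ʒ/ is the unpaired segment.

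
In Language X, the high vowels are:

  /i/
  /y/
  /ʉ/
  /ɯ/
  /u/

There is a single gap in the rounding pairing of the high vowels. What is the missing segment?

front: unrounded /i/, rounded /y/.
central: unrounded —, rounded /ʉ/.
back: unrounded /ɯ/, rounded /u/.
The central row has no unrounded member, so the gap is the central unrounded vowel /ɨ/.

/ɨ/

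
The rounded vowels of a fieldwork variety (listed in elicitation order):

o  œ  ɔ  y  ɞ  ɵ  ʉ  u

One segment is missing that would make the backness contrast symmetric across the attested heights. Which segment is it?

Front: /y/ (high), /œ/ (low-mid).
Central: /ʉ/ (high), /ɵ/ (high-mid), /ɞ/ (low-mid).
Back: /u/ (high), /o/ (high-mid), /ɔ/ (low-mid).
The high-mid row has no front member, so the gap is the high-mid front rounded vowel /ø/.

/ø/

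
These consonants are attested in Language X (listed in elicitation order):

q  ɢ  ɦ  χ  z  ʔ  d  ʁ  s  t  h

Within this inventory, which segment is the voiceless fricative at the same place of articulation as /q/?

/q/ is a voiceless uvular stop.
The voiceless fricative at the same place is a voiceless uvular fricative — in this inventory, /χ/.

/χ/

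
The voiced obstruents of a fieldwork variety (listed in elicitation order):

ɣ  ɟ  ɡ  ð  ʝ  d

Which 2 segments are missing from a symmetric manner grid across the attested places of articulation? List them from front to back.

place of articulation  stop      fricative
dental            —         ð       
alveolar          d         —       
palatal           ɟ         ʝ       
velar             ɡ         ɣ       
Gaps, from front to back: dental lacks stop (/d̪/); alveolar lacks fricative (/z/).

/d̪/, /z/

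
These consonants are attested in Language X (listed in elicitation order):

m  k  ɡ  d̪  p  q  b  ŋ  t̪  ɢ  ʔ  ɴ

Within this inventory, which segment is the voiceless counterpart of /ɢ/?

/ɢ/ is a voiced uvular stop.
The voiceless counterpart is a voiceless uvular stop — in this inventory, /q/.

/q/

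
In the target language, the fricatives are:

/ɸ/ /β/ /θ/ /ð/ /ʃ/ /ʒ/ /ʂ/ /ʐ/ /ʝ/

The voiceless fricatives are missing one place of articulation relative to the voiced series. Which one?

palatal

Voiceless: /ɸ/ (bilabial), /θ/ (dental), /ʃ/ (postalveolar), /ʂ/ (retroflex).
Voiced: /β/ (bilabial), /ð/ (dental), /ʒ/ (postalveolar), /ʐ/ (retroflex), /ʝ/ (palatal).
Every place of articulation has a voiceless member except palatal, where /ç/ would be expected.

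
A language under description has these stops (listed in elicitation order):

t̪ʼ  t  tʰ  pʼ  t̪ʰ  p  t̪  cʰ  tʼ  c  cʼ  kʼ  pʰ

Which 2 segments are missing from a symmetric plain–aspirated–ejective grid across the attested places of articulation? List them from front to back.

Plain: /p/ (bilabial), /t̪/ (dental), /t/ (alveolar), /c/ (palatal).
Aspirated: /pʰ/ (bilabial), /t̪ʰ/ (dental), /tʰ/ (alveolar), /cʰ/ (palatal).
Ejective: /pʼ/ (bilabial), /t̪ʼ/ (dental), /tʼ/ (alveolar), /cʼ/ (palatal), /kʼ/ (velar).
Gaps, from front to back: velar lacks plain (/k/); velar lacks aspirated (/kʰ/).

/k/, /kʰ/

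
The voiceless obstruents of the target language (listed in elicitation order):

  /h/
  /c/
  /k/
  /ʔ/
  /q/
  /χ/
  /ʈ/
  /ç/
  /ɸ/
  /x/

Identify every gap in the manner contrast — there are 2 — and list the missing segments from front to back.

Stop: /ʈ/ (retroflex), /c/ (palatal), /k/ (velar), /q/ (uvular), /ʔ/ (glottal).
Fricative: /ɸ/ (bilabial), /ç/ (palatal), /x/ (velar), /χ/ (uvular), /h/ (glottal).
Gaps, from front to back: bilabial lacks stop (/p/); retroflex lacks fricative (/ʂ/).

/p/, /ʂ/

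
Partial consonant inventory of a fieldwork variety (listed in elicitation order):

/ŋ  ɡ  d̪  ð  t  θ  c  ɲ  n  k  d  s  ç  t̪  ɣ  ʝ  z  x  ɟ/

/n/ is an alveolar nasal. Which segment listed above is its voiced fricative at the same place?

/z/

The voiced fricative at the same place is a voiced alveolar fricative — in this inventory, /z/.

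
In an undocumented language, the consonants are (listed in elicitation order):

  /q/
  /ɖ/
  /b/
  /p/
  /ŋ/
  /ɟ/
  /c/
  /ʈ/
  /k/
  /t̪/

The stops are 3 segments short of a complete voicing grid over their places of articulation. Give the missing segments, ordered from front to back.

place of articulation  voiceless  voiced  
bilabial          p         b       
dental            t̪        —       
retroflex         ʈ         ɖ       
palatal           c         ɟ       
velar             k         —       
uvular            q         —       
Gaps, from front to back: dental lacks voiced (/d̪/); velar lacks voiced (/ɡ/); uvular lacks voiced (/ɢ/).

/d̪/, /ɡ/, /ɢ/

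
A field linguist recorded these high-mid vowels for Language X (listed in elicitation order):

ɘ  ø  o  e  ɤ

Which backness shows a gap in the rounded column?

front: unrounded /e/, rounded /ø/.
central: unrounded /ɘ/, rounded —.
back: unrounded /ɤ/, rounded /o/.
Every backness has a rounded member except central, where /ɵ/ would be expected.

central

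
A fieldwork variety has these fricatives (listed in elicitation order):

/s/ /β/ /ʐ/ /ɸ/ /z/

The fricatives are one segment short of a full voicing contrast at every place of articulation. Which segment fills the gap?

/ʂ/

bilabial: voiceless /ɸ/, voiced /β/.
alveolar: voiceless /s/, voiced /z/.
retroflex: voiceless —, voiced /ʐ/.
The retroflex row has no voiceless member, so the gap is the voiceless retroflex fricative /ʂ/.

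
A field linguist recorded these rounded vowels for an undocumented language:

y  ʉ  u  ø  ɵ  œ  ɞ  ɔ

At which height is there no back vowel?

high-mid

Front: /y/ (high), /ø/ (high-mid), /œ/ (low-mid).
Central: /ʉ/ (high), /ɵ/ (high-mid), /ɞ/ (low-mid).
Back: /u/ (high), /ɔ/ (low-mid).
Every height has a back member except high-mid, where /o/ would be expected.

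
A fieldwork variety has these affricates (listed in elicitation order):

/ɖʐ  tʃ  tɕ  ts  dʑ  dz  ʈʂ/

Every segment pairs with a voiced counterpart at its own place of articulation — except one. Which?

Alveolar: /ts/ ~ /dz/
Retroflex: /ʈʂ/ ~ /ɖʐ/
Alveolo-palatal: /tɕ/ ~ /dʑ/
Postalveolar: only /tʃ/ (voiceless); no voiced partner.
So /tʃ/ is the unpaired segment.

/tʃ/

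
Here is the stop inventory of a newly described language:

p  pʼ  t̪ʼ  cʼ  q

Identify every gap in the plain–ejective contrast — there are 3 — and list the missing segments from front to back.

Plain: /p/ (bilabial), /q/ (uvular).
Ejective: /pʼ/ (bilabial), /t̪ʼ/ (dental), /cʼ/ (palatal).
Gaps, from front to back: dental lacks plain (/t̪/); palatal lacks plain (/c/); uvular lacks ejective (/qʼ/).

/t̪/, /c/, /qʼ/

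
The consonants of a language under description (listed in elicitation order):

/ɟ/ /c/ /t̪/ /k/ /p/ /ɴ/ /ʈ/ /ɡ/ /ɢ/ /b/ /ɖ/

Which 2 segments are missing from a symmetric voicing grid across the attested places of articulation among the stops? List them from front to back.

Voiceless: /p/ (bilabial), /t̪/ (dental), /ʈ/ (retroflex), /c/ (palatal), /k/ (velar).
Voiced: /b/ (bilabial), /ɖ/ (retroflex), /ɟ/ (palatal), /ɡ/ (velar), /ɢ/ (uvular).
Gaps, from front to back: dental lacks voiced (/d̪/); uvular lacks voiceless (/q/).

/d̪/, /q/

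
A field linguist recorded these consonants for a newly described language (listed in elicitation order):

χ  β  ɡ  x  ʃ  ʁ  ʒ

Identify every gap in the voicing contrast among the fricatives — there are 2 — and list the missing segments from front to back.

/ɸ/, /ɣ/

bilabial: voiceless —, voiced /β/.
postalveolar: voiceless /ʃ/, voiced /ʒ/.
velar: voiceless /x/, voiced —.
uvular: voiceless /χ/, voiced /ʁ/.
Gaps, from front to back: bilabial lacks voiceless (/ɸ/); velar lacks voiced (/ɣ/).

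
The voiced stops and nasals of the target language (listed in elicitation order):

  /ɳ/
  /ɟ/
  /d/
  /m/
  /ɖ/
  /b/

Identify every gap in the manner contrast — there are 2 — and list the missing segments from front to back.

/n/, /ɲ/

place of articulation  oral stop  nasal   
bilabial          b         m       
alveolar          d         —       
retroflex         ɖ         ɳ       
palatal           ɟ         —       
Gaps, from front to back: alveolar lacks nasal (/n/); palatal lacks nasal (/ɲ/).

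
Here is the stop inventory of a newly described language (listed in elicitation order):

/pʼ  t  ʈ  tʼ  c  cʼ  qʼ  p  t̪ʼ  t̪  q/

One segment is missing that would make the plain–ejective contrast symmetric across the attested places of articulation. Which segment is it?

/ʈʼ/

place of articulation  plain     ejective
bilabial          p         pʼ      
dental            t̪        t̪ʼ     
alveolar          t         tʼ      
retroflex         ʈ         —       
palatal           c         cʼ      
uvular            q         qʼ      
The retroflex row has no ejective member, so the gap is the ejective retroflex stop /ʈʼ/.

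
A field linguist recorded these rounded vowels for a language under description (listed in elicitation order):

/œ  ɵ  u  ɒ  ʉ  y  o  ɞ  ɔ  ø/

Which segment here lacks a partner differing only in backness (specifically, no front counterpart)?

/ɒ/

High: /y/ ~ /ʉ/ ~ /u/
High-mid: /ø/ ~ /ɵ/ ~ /o/
Low-mid: /œ/ ~ /ɞ/ ~ /ɔ/
Low: only /ɒ/ (back); no front partner.
So /ɒ/ is the unpaired segment.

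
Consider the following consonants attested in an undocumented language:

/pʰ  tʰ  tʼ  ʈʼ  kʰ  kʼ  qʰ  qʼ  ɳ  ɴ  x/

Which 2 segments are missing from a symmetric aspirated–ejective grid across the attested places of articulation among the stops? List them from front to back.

/pʼ/, /ʈʰ/

place of articulation  aspirated  ejective
bilabial          pʰ        —       
alveolar          tʰ        tʼ      
retroflex         —         ʈʼ      
velar             kʰ        kʼ      
uvular            qʰ        qʼ      
Gaps, from front to back: bilabial lacks ejective (/pʼ/); retroflex lacks aspirated (/ʈʰ/).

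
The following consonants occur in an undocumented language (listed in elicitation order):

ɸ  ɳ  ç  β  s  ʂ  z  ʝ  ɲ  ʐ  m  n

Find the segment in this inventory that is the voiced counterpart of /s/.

/z/

/s/ is a voiceless alveolar fricative.
The voiced counterpart is a voiced alveolar fricative — in this inventory, /z/.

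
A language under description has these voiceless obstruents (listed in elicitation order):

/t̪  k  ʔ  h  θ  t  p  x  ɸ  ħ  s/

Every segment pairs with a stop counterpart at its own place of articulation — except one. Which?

Bilabial: /p/ ~ /ɸ/
Dental: /t̪/ ~ /θ/
Alveolar: /t/ ~ /s/
Velar: /k/ ~ /x/
Glottal: /ʔ/ ~ /h/
Pharyngeal: only /ħ/ (fricative); no stop partner.
So /ħ/ is the unpaired segment.

/ħ/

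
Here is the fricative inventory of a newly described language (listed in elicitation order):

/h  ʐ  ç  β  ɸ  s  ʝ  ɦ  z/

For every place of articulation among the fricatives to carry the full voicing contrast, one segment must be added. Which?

/ʂ/

Voiceless: /ɸ/ (bilabial), /s/ (alveolar), /ç/ (palatal), /h/ (glottal).
Voiced: /β/ (bilabial), /z/ (alveolar), /ʐ/ (retroflex), /ʝ/ (palatal), /ɦ/ (glottal).
The retroflex row has no voiceless member, so the gap is the voiceless retroflex fricative /ʂ/.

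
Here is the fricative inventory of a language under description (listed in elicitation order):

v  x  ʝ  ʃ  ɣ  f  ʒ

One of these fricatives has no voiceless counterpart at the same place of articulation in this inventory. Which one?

Labiodental: /f/ ~ /v/
Postalveolar: /ʃ/ ~ /ʒ/
Velar: /x/ ~ /ɣ/
Palatal: only /ʝ/ (voiced); no voiceless partner.
So /ʝ/ is the unpaired segment.

/ʝ/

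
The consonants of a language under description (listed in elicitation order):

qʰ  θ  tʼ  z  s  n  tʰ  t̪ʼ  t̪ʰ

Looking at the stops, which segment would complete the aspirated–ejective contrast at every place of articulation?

/qʼ/

Aspirated: /t̪ʰ/ (dental), /tʰ/ (alveolar), /qʰ/ (uvular).
Ejective: /t̪ʼ/ (dental), /tʼ/ (alveolar).
The uvular row has no ejective member, so the gap is the ejective uvular stop /qʼ/.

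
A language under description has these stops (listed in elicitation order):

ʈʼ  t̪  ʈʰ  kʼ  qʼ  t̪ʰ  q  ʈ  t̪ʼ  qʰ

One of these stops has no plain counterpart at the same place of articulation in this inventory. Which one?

/kʼ/

Dental: /t̪/ ~ /t̪ʰ/ ~ /t̪ʼ/
Retroflex: /ʈ/ ~ /ʈʰ/ ~ /ʈʼ/
Uvular: /q/ ~ /qʰ/ ~ /qʼ/
Velar: only /kʼ/ (ejective); no plain partner.
So /kʼ/ is the unpaired segment.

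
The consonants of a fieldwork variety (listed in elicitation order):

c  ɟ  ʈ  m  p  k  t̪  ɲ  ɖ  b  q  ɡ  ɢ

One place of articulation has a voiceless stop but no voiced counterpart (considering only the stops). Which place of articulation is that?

Voiceless: /p/ (bilabial), /t̪/ (dental), /ʈ/ (retroflex), /c/ (palatal), /k/ (velar), /q/ (uvular).
Voiced: /b/ (bilabial), /ɖ/ (retroflex), /ɟ/ (palatal), /ɡ/ (velar), /ɢ/ (uvular).
Every place of articulation has a voiced member except dental, where /d̪/ would be expected.

dental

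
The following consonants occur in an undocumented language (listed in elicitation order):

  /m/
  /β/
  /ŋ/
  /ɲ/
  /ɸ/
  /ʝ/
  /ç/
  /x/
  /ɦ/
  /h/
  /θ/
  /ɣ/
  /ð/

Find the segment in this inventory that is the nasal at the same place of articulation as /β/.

/β/ is a voiced bilabial fricative.
The nasal at the same place is a bilabial nasal — in this inventory, /m/.

/m/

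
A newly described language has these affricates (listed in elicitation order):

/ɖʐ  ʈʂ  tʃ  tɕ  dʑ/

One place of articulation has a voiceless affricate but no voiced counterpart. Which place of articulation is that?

postalveolar: voiceless /tʃ/, voiced —.
retroflex: voiceless /ʈʂ/, voiced /ɖʐ/.
alveolo-palatal: voiceless /tɕ/, voiced /dʑ/.
Every place of articulation has a voiced member except postalveolar, where /dʒ/ would be expected.

postalveolar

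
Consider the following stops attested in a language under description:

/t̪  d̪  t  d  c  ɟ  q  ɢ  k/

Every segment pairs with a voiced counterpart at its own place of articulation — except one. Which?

Dental: /t̪/ ~ /d̪/
Alveolar: /t/ ~ /d/
Palatal: /c/ ~ /ɟ/
Uvular: /q/ ~ /ɢ/
Velar: only /k/ (voiceless); no voiced partner.
So /k/ is the unpaired segment.

/k/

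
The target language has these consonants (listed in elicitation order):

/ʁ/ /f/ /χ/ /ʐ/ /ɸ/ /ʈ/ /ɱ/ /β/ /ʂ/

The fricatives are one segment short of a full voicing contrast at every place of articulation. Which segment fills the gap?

place of articulation  voiceless  voiced  
bilabial          ɸ         β       
labiodental       f         —       
retroflex         ʂ         ʐ       
uvular            χ         ʁ       
The labiodental row has no voiced member, so the gap is the voiced labiodental fricative /v/.

/v/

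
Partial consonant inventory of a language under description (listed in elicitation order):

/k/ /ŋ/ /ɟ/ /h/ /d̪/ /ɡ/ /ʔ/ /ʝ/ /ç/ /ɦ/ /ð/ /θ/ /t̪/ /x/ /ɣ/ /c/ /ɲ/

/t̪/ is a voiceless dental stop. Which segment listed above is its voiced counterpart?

/d̪/

The voiced counterpart is a voiced dental stop — in this inventory, /d̪/.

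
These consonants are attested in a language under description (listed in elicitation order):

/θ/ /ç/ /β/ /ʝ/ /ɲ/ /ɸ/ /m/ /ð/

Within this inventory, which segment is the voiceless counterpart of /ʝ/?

/ʝ/ is a voiced palatal fricative.
The voiceless counterpart is a voiceless palatal fricative — in this inventory, /ç/.

/ç/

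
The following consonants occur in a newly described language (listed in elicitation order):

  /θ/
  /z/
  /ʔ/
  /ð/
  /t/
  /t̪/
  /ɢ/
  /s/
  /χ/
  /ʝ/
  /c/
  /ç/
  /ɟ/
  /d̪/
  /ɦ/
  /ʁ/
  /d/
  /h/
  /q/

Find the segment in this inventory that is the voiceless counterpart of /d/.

/d/ is a voiced alveolar stop.
The voiceless counterpart is a voiceless alveolar stop — in this inventory, /t/.

/t/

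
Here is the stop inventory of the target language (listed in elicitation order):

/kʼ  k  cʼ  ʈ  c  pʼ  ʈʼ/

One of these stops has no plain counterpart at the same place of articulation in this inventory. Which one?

/pʼ/

Retroflex: /ʈ/ ~ /ʈʼ/
Palatal: /c/ ~ /cʼ/
Velar: /k/ ~ /kʼ/
Bilabial: only /pʼ/ (ejective); no plain partner.
So /pʼ/ is the unpaired segment.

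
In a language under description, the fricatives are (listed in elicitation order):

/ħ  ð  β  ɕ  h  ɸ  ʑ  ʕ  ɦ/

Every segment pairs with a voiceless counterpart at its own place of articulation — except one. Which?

Bilabial: /ɸ/ ~ /β/
Alveolo-palatal: /ɕ/ ~ /ʑ/
Pharyngeal: /ħ/ ~ /ʕ/
Glottal: /h/ ~ /ɦ/
Dental: only /ð/ (voiced); no voiceless partner.
So /ð/ is the unpaired segment.

/ð/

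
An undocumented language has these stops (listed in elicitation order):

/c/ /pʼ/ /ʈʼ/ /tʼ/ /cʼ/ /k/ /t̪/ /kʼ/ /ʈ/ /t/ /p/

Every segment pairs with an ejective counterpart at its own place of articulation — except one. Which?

Bilabial: /p/ ~ /pʼ/
Alveolar: /t/ ~ /tʼ/
Retroflex: /ʈ/ ~ /ʈʼ/
Palatal: /c/ ~ /cʼ/
Velar: /k/ ~ /kʼ/
Dental: only /t̪/ (plain); no ejective partner.
So /t̪/ is the unpaired segment.

/t̪/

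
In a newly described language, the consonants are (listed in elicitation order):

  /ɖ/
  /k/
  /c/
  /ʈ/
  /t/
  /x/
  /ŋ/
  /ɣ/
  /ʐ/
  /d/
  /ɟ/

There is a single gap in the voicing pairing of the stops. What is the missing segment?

/ɡ/

Voiceless: /t/ (alveolar), /ʈ/ (retroflex), /c/ (palatal), /k/ (velar).
Voiced: /d/ (alveolar), /ɖ/ (retroflex), /ɟ/ (palatal).
The velar row has no voiced member, so the gap is the voiced velar stop /ɡ/.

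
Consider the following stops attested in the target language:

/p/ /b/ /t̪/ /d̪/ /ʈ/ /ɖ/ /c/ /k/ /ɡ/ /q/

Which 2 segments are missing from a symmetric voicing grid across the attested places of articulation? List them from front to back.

/ɟ/, /ɢ/

bilabial: voiceless /p/, voiced /b/.
dental: voiceless /t̪/, voiced /d̪/.
retroflex: voiceless /ʈ/, voiced /ɖ/.
palatal: voiceless /c/, voiced —.
velar: voiceless /k/, voiced /ɡ/.
uvular: voiceless /q/, voiced —.
Gaps, from front to back: palatal lacks voiced (/ɟ/); uvular lacks voiced (/ɢ/).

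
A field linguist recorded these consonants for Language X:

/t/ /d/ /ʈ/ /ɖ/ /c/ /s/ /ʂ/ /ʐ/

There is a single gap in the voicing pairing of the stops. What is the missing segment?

Voiceless: /t/ (alveolar), /ʈ/ (retroflex), /c/ (palatal).
Voiced: /d/ (alveolar), /ɖ/ (retroflex).
The palatal row has no voiced member, so the gap is the voiced palatal stop /ɟ/.

/ɟ/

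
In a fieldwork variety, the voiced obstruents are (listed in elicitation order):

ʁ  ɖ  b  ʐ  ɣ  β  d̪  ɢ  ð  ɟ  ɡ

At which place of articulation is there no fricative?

palatal

place of articulation  stop      fricative
bilabial          b         β       
dental            d̪        ð       
retroflex         ɖ         ʐ       
palatal           ɟ         —       
velar             ɡ         ɣ       
uvular            ɢ         ʁ       
Every place of articulation has a fricative member except palatal, where /ʝ/ would be expected.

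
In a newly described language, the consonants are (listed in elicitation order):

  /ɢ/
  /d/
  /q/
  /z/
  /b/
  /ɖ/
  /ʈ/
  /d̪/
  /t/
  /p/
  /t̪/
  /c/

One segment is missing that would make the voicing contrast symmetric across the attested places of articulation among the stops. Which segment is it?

/ɟ/

bilabial: voiceless /p/, voiced /b/.
dental: voiceless /t̪/, voiced /d̪/.
alveolar: voiceless /t/, voiced /d/.
retroflex: voiceless /ʈ/, voiced /ɖ/.
palatal: voiceless /c/, voiced —.
uvular: voiceless /q/, voiced /ɢ/.
The palatal row has no voiced member, so the gap is the voiced palatal stop /ɟ/.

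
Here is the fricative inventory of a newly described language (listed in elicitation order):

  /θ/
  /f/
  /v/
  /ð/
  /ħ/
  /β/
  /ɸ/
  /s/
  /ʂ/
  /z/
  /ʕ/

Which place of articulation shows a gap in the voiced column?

retroflex

bilabial: voiceless /ɸ/, voiced /β/.
labiodental: voiceless /f/, voiced /v/.
dental: voiceless /θ/, voiced /ð/.
alveolar: voiceless /s/, voiced /z/.
retroflex: voiceless /ʂ/, voiced —.
pharyngeal: voiceless /ħ/, voiced /ʕ/.
Every place of articulation has a voiced member except retroflex, where /ʐ/ would be expected.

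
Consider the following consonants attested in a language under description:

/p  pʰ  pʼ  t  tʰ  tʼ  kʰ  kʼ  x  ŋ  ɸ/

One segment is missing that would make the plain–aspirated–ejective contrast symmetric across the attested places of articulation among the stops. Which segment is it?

/k/

place of articulation  plain     aspirated  ejective
bilabial          p         pʰ        pʼ      
alveolar          t         tʰ        tʼ      
velar             —         kʰ        kʼ      
The velar row has no plain member, so the gap is the plain velar stop /k/.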